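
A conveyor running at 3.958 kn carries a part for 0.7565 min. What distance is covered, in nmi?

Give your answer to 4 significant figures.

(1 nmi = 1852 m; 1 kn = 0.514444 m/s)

3.958 kn × 0.514444 = 2.03617 m/s
0.7565 min × 60 = 45.39 s
d = v × t = 2.03617 m/s × 45.39 s = 92.4218 m
92.4218 m ÷ (1852 m/nmi) = 0.0499038 nmi

0.04990 nmi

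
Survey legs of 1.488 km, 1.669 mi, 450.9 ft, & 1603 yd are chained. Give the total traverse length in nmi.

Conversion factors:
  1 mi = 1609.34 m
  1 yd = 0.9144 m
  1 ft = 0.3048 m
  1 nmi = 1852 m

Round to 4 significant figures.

1.488 km × 1000 = 1488 m
1.669 mi × 1609.34 = 2685.99 m
450.9 ft × 0.3048 = 137.434 m
1603 yd × 0.9144 = 1465.78 m
Total: 1488 + 2685.99 + 137.434 + 1465.78 = 5777.2 m
In nmi: 5777.2 / 1852 = 3.11944 nmi

3.119 nmi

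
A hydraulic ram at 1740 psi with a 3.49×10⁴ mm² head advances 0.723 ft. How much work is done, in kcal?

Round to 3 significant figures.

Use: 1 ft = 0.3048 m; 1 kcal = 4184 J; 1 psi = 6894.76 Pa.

1740 psi → 1.19969×10⁷ Pa
3.49×10⁴ mm² → 0.0349 m²
F = P × A = 1.19969×10⁷ × 0.0349 = 418692 N
0.723 ft → 0.22037 m
W = F × d = 418692 × 0.22037 = 92267.2 J
In kcal: 92267.2 / 4184 = 22.0524 kcal

22.1 kcal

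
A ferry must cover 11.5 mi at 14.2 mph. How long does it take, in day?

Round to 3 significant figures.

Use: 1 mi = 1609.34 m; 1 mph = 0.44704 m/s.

11.5 mi × 1609.34 = 18507.4 m
14.2 mph × 0.44704 = 6.34797 m/s
t = d / v = 18507.4 m / 6.34797 m/s = 2915.48 s
2915.48 s ÷ (86400 s/day) = 0.033744 day

0.0337 day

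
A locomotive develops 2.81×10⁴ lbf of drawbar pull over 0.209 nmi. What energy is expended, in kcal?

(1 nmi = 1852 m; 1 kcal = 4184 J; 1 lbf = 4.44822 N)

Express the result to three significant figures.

2.81×10⁴ lbf × 4.44822 = 124995 N
0.209 nmi × 1852 = 387.068 m
W = F × d = 124995 N × 387.068 m = 4.83816×10⁷ J
4.83816×10⁷ J ÷ (4184 J/kcal) = 11563.5 kcal

1.16×10⁴ kcal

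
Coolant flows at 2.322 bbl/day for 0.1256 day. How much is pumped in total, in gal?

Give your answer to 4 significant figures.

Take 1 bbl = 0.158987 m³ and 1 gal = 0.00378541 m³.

12.25 gal

2.322 bbl/day → 4.27278×10⁻⁶ m³/s
0.1256 day → 10851.8 s
V = Q × t = 4.27278×10⁻⁶ × 10851.8 = 0.0463674 m³
In gal: 0.0463674 / 0.00378541 = 12.249 gal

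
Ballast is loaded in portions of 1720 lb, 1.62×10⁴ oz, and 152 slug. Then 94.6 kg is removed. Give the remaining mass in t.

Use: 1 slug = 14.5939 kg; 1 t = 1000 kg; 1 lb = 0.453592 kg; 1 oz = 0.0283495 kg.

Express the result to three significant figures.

3.36 t

1720 lb × 0.453592 = 780.178 kg
1.62×10⁴ oz × 0.0283495 = 459.262 kg
152 slug × 14.5939 = 2218.27 kg
94.6 kg (already kg)
Result: 780.178 + 459.262 + 2218.27 − 94.6 = 3363.11 kg
In t: 3363.11 / 1000 = 3.36311 t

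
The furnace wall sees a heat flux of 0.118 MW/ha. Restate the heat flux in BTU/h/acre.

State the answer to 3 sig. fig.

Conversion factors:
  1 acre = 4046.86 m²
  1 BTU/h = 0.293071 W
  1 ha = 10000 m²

0.118 MW/ha × 1000000 W/MW ÷ 10000 m²/ha = 11.8 W/m²
11.8 W/m² ÷ 0.293071 W/BTU/h × 4046.86 m²/acre = 162940 BTU/h/acre

1.63×10⁵ BTU/h/acre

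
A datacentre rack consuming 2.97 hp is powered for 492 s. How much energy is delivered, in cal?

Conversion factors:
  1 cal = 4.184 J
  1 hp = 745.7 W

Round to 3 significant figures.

2.60×10⁵ cal

2.97 hp × 745.7 → 2214.73 W
E = P × t = 2214.73 W × 492 s = 1.08965×10⁶ J
1.08965×10⁶ J ÷ (4.184 J/cal) = 260433 cal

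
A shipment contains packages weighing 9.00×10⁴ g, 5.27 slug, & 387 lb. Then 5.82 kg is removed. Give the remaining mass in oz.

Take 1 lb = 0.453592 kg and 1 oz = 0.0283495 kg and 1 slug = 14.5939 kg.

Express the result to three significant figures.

9.00×10⁴ g × 0.001 = 90 kg
5.27 slug × 14.5939 = 76.9099 kg
387 lb × 0.453592 = 175.54 kg
5.82 kg (already kg)
Result: 90 + 76.9099 + 175.54 − 5.82 = 336.63 kg
In oz: 336.63 / 0.0283495 = 11874.3 oz

1.19×10⁴ oz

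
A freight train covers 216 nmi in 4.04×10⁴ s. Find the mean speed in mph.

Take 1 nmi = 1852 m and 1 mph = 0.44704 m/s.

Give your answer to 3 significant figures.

216 nmi × 1852 → 400032 m
v = d / t = 400032 m / 40400 s = 9.90178 m/s
9.90178 m/s ÷ (0.44704 m/s/mph) = 22.1497 mph

22.1 mph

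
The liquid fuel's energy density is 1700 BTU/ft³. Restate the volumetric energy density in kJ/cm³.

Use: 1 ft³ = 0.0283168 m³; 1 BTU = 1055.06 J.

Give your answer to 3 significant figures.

1700 BTU/ft³ × 1055.06 J/BTU ÷ 0.0283168 m³/ft³ = 6.33406×10⁷ J/m³
6.33406×10⁷ J/m³ ÷ 1000 J/kJ × 10⁻⁶ m³/cm³ = 0.0633406 kJ/cm³

0.0633 kJ/cm³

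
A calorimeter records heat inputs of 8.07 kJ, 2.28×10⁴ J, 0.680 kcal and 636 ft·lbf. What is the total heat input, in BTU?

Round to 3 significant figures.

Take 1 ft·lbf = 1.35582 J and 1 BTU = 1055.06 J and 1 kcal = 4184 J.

32.8 BTU

8.07 kJ × 1000 = 8070 J
2.28×10⁴ J (already J)
0.680 kcal × 4184 = 2845.12 J
636 ft·lbf × 1.35582 = 862.302 J
Total: 8070 + 22800 + 2845.12 + 862.302 = 34577.4 J
In BTU: 34577.4 / 1055.06 = 32.7729 BTU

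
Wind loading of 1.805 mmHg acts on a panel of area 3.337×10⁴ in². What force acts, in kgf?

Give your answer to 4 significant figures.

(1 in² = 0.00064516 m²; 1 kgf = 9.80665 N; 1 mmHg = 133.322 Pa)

1.805 mmHg × 133.322 → 240.646 Pa
3.337×10⁴ in² × 0.00064516 → 21.529 m²
F = P × A = 240.646 Pa × 21.529 m² = 5180.87 N
5180.87 N ÷ (9.80665 N/kgf) = 528.302 kgf

528.3 kgf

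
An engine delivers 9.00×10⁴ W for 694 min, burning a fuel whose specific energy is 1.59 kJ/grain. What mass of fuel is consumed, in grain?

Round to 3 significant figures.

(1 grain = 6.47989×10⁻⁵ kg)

2.36×10⁶ grain

694 min → 41640 s
E = P × t = 90000 × 41640 = 3.7476×10⁹ J
1.59 kJ/grain → 2.45375×10⁷ J/kg
m = E / e_s = 3.7476×10⁹ / 2.45375×10⁷ = 152.729 kg
In grain: 152.729 / 6.47989×10⁻⁵ = 2.35697×10⁶ grain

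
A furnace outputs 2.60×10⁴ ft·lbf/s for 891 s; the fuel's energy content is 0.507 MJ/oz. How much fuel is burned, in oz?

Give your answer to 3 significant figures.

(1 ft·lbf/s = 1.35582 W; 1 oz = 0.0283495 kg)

2.60×10⁴ ft·lbf/s → 35251.3 W
E = P × t = 35251.3 × 891 = 3.14089×10⁷ J
0.507 MJ/oz → 1.78839×10⁷ J/kg
m = E / e_s = 3.14089×10⁷ / 1.78839×10⁷ = 1.75627 kg
In oz: 1.75627 / 0.0283495 = 61.9507 oz

62.0 oz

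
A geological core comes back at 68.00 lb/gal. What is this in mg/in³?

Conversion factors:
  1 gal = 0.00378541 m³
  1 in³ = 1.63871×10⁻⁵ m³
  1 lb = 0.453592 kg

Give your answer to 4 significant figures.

1.335×10⁵ mg/in³

68.00 lb/gal × 0.453592 kg/lb ÷ 0.00378541 m³/gal = 8148.19 kg/m³
8148.19 kg/m³ ÷ 10⁻⁶ kg/mg × 1.63871×10⁻⁵ m³/in³ = 133525 mg/in³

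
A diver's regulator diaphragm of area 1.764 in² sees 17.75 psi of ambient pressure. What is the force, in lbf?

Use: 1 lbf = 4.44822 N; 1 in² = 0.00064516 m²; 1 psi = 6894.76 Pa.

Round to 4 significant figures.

31.31 lbf

17.75 psi × 6894.76 = 122382 Pa
1.764 in² × 0.00064516 = 0.00113806 m²
F = P × A = 122382 Pa × 0.00113806 m² = 139.278 N
139.278 N ÷ (4.44822 N/lbf) = 31.311 lbf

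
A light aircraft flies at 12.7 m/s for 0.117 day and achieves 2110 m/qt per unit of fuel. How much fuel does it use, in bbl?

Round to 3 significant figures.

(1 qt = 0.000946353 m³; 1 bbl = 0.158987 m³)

0.362 bbl

0.117 day → 10108.8 s
d = v × t = 12.7 × 10108.8 = 128382 m
2110 m/qt → 2.22961×10⁶ m/m³
V = d / (distance per unit fuel) = 128382 / 2.22961×10⁶ = 0.0575805 m³
In bbl: 0.0575805 / 0.158987 = 0.362171 bbl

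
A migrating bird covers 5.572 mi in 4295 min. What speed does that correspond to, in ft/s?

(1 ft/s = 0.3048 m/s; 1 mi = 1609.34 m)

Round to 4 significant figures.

5.572 mi × 1609.34 = 8967.24 m
4295 min × 60 = 257700 s
v = d / t = 8967.24 m / 257700 s = 0.0347972 m/s
0.0347972 m/s ÷ (0.3048 m/s/ft/s) = 0.114164 ft/s

0.1142 ft/s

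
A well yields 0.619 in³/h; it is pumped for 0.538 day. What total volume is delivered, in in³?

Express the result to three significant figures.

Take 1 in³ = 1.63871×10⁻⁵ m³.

0.619 in³/h → 2.81767×10⁻⁹ m³/s
0.538 day → 46483.2 s
V = Q × t = 2.81767×10⁻⁹ × 46483.2 = 1.30974×10⁻⁴ m³
In in³: 1.30974×10⁻⁴ / 1.63871×10⁻⁵ = 7.99251 in³

7.99 in³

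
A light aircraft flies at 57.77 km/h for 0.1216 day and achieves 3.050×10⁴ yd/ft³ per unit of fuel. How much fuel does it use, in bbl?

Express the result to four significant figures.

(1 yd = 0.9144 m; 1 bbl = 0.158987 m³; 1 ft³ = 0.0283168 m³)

1.077 bbl

57.77 km/h → 16.0472 m/s
0.1216 day → 10506.2 s
d = v × t = 16.0472 × 10506.2 = 168595 m
3.050×10⁴ yd/ft³ → 984899 m/m³
V = d / (distance per unit fuel) = 168595 / 984899 = 0.17118 m³
In bbl: 0.17118 / 0.158987 = 1.07669 bbl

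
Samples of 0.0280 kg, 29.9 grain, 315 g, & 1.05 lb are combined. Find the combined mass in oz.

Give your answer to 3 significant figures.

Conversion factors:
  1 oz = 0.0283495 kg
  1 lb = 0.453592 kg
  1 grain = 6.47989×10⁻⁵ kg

29.0 oz

0.0280 kg (already kg)
29.9 grain × 6.47989×10⁻⁵ → 0.00193749 kg
315 g × 0.001 → 0.315 kg
1.05 lb × 0.453592 → 0.476272 kg
Total: 0.028 + 0.00193749 + 0.315 + 0.476272 = 0.821209 kg
In oz: 0.821209 / 0.0283495 = 28.9673 oz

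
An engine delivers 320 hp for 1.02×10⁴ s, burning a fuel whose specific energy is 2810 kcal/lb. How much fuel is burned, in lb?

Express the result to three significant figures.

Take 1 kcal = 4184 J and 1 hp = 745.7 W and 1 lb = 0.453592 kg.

320 hp → 238624 W
E = P × t = 238624 × 10200 = 2.43396×10⁹ J
2810 kcal/lb → 2.59199×10⁷ J/kg
m = E / e_s = 2.43396×10⁹ / 2.59199×10⁷ = 93.9031 kg
In lb: 93.9031 / 0.453592 = 207.021 lb

207 lb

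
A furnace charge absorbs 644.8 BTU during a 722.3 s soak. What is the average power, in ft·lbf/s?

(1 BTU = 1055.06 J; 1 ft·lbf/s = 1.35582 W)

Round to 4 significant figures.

644.8 BTU × 1055.06 = 680303 J
P = E / t = 680303 J / 722.3 s = 941.857 W
941.857 W ÷ (1.35582 W/ft·lbf/s) = 694.677 ft·lbf/s

694.7 ft·lbf/s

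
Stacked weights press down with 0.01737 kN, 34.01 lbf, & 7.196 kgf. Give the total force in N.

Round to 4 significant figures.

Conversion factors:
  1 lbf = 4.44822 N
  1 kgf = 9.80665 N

239.2 N

0.01737 kN × 1000 → 17.37 N
34.01 lbf × 4.44822 → 151.284 N
7.196 kgf × 9.80665 → 70.5687 N
Combined: 17.37 + 151.284 + 70.5687 = 239.223 N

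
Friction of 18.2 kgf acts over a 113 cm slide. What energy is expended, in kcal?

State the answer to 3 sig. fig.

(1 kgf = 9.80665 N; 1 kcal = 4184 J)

0.0482 kcal

18.2 kgf × 9.80665 → 178.481 N
113 cm × 0.01 → 1.13 m
W = F × d = 178.481 N × 1.13 m = 201.684 J
201.684 J ÷ (4184 J/kcal) = 0.0482036 kcal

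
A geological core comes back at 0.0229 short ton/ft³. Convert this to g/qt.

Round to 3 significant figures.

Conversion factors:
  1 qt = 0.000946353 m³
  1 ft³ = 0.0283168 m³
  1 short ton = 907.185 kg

694 g/qt

0.0229 short ton/ft³ × 907.185 kg/short ton ÷ 0.0283168 m³/ft³ = 733.647 kg/m³
733.647 kg/m³ ÷ 0.001 kg/g × 0.000946353 m³/qt = 694.289 g/qt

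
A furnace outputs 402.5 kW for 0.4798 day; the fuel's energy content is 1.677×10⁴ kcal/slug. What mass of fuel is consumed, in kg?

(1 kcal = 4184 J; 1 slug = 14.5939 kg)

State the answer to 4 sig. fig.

3470 kg

402.5 kW → 402500 W
0.4798 day → 41454.7 s
E = P × t = 402500 × 41454.7 = 1.66855×10¹⁰ J
1.677×10⁴ kcal/slug → 4.80788×10⁶ J/kg
m = E / e_s = 1.66855×10¹⁰ / 4.80788×10⁶ = 3470.45 kg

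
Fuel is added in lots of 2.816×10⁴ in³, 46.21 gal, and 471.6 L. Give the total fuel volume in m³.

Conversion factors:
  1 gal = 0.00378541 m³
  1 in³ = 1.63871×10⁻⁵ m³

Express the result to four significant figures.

2.816×10⁴ in³ × 1.63871×10⁻⁵ → 0.461461 m³
46.21 gal × 0.00378541 → 0.174924 m³
471.6 L × 0.001 → 0.4716 m³
Combined: 0.461461 + 0.174924 + 0.4716 = 1.10798 m³

1.108 m³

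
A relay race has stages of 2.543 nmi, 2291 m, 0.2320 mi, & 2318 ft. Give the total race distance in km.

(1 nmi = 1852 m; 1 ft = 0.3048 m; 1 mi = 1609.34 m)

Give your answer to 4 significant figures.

2.543 nmi × 1852 → 4709.64 m
2291 m (already m)
0.2320 mi × 1609.34 → 373.367 m
2318 ft × 0.3048 → 706.526 m
Total: 4709.64 + 2291 + 373.367 + 706.526 = 8080.53 m
In km: 8080.53 / 1000 = 8.08053 km

8.081 km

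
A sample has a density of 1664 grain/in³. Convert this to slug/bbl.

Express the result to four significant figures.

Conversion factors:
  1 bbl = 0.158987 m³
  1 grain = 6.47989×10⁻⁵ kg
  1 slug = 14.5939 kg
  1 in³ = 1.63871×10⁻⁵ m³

1664 grain/in³ × 6.47989×10⁻⁵ kg/grain ÷ 1.63871×10⁻⁵ m³/in³ = 6579.89 kg/m³
6579.89 kg/m³ ÷ 14.5939 kg/slug × 0.158987 m³/bbl = 71.6818 slug/bbl

71.68 slug/bbl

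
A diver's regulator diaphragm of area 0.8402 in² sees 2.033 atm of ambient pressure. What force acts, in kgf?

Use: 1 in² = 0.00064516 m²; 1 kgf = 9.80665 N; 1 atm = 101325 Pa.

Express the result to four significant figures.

2.033 atm × 101325 → 205994 Pa
0.8402 in² × 0.00064516 → 5.42063×10⁻⁴ m²
F = P × A = 205994 Pa × 5.42063×10⁻⁴ m² = 111.662 N
111.662 N ÷ (9.80665 N/kgf) = 11.3864 kgf

11.39 kgf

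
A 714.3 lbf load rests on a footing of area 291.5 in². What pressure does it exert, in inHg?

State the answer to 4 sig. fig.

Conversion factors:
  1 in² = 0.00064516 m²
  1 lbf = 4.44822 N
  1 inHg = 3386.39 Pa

4.989 inHg

714.3 lbf × 4.44822 = 3177.36 N
291.5 in² × 0.00064516 = 0.188064 m²
P = F / A = 3177.36 N / 0.188064 m² = 16895.1 Pa
16895.1 Pa ÷ (3386.39 Pa/inHg) = 4.98912 inHg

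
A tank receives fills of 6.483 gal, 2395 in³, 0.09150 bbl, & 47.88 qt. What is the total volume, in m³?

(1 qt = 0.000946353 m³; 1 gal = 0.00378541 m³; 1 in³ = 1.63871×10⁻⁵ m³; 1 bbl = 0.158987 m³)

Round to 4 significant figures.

0.1236 m³

6.483 gal × 0.00378541 = 0.0245408 m³
2395 in³ × 1.63871×10⁻⁵ = 0.0392471 m³
0.09150 bbl × 0.158987 = 0.0145473 m³
47.88 qt × 0.000946353 = 0.0453114 m³
Combined: 0.0245408 + 0.0392471 + 0.0145473 + 0.0453114 = 0.123647 m³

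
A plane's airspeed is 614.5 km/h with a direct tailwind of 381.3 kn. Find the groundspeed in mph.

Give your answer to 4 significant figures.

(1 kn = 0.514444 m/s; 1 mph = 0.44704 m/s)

614.5 km/h × (1/3.6) = 170.694 m/s
381.3 kn × 0.514444 = 196.157 m/s
Combined: 170.694 + 196.157 = 366.851 m/s
In mph: 366.851 / 0.44704 = 820.622 mph

820.6 mph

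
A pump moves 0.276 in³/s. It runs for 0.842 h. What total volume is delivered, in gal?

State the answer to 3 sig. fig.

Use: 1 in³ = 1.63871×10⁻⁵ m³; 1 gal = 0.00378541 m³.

3.62 gal

0.276 in³/s → 4.52284×10⁻⁶ m³/s
0.842 h → 3031.2 s
V = Q × t = 4.52284×10⁻⁶ × 3031.2 = 0.0137096 m³
In gal: 0.0137096 / 0.00378541 = 3.62169 gal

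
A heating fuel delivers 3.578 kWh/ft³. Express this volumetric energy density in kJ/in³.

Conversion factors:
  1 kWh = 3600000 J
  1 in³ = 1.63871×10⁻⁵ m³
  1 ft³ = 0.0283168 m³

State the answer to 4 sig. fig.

3.578 kWh/ft³ × 3600000 J/kWh ÷ 0.0283168 m³/ft³ = 4.54882×10⁸ J/m³
4.54882×10⁸ J/m³ ÷ 1000 J/kJ × 1.63871×10⁻⁵ m³/in³ = 7.4542 kJ/in³

7.454 kJ/in³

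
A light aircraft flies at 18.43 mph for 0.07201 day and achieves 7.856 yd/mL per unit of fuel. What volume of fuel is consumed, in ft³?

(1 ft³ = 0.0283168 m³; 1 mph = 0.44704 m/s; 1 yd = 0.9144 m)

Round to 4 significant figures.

18.43 mph → 8.23895 m/s
0.07201 day → 6221.66 s
d = v × t = 8.23895 × 6221.66 = 51259.9 m
7.856 yd/mL → 7.18353×10⁶ m/m³
V = d / (distance per unit fuel) = 51259.9 / 7.18353×10⁶ = 0.00713575 m³
In ft³: 0.00713575 / 0.0283168 = 0.251997 ft³

0.2520 ft³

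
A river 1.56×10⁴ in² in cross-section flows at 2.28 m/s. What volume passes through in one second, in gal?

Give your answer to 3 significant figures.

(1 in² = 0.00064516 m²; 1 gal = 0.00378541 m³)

1.56×10⁴ in² × 0.00064516 → 10.0645 m²
V = v × A × t = 2.28 m/s × 10.0645 m² × 1 s = 22.9471 m³
22.9471 m³ ÷ (0.00378541 m³/gal) = 6061.99 gal

6060 gal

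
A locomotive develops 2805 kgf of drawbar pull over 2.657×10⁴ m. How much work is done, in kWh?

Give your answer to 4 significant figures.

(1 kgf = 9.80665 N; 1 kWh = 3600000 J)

203.0 kWh

2805 kgf × 9.80665 = 27507.7 N
W = F × d = 27507.7 N × 26570 m = 7.3088×10⁸ J
7.3088×10⁸ J ÷ (3600000 J/kWh) = 203.022 kWh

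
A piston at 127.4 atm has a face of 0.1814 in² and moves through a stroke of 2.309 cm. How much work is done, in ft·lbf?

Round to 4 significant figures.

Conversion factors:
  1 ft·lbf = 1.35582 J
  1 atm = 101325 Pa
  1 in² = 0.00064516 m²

127.4 atm → 1.29088×10⁷ Pa
0.1814 in² → 1.17032×10⁻⁴ m²
F = P × A = 1.29088×10⁷ × 1.17032×10⁻⁴ = 1510.74 N
2.309 cm → 0.02309 m
W = F × d = 1510.74 × 0.02309 = 34.883 J
In ft·lbf: 34.883 / 1.35582 = 25.7283 ft·lbf

25.73 ft·lbf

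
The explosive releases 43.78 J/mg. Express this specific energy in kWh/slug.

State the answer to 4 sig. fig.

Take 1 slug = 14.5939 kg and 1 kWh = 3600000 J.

177.5 kWh/slug

43.78 J/mg ÷ 10⁻⁶ kg/mg = 4.378×10⁷ J/kg
4.378×10⁷ J/kg ÷ 3600000 J/kWh × 14.5939 kg/slug = 177.478 kWh/slug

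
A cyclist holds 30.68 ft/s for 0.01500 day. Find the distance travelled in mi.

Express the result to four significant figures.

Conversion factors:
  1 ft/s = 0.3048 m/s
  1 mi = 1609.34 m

30.68 ft/s × 0.3048 → 9.35126 m/s
0.01500 day × 86400 → 1296 s
d = v × t = 9.35126 m/s × 1296 s = 12119.2 m
12119.2 m ÷ (1609.34 m/mi) = 7.53054 mi

7.531 mi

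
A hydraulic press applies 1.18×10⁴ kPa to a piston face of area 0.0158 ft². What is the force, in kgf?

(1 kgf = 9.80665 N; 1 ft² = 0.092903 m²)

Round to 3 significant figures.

1.18×10⁴ kPa × 1000 = 1.18×10⁷ Pa
0.0158 ft² × 0.092903 = 0.00146787 m²
F = P × A = 1.18×10⁷ Pa × 0.00146787 m² = 17320.9 N
17320.9 N ÷ (9.80665 N/kgf) = 1766.24 kgf

1770 kgf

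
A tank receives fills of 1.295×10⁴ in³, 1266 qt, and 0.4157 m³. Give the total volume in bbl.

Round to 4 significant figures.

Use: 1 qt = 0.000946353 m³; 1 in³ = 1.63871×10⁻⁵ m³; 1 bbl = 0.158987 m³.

1.295×10⁴ in³ × 1.63871×10⁻⁵ → 0.212213 m³
1266 qt × 0.000946353 → 1.19808 m³
0.4157 m³ (already m³)
Total: 0.212213 + 1.19808 + 0.4157 = 1.82599 m³
In bbl: 1.82599 / 0.158987 = 11.4852 bbl

11.49 bbl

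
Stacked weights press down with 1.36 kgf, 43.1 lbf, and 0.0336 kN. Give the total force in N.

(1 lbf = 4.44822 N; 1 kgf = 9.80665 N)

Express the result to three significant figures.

1.36 kgf × 9.80665 = 13.337 N
43.1 lbf × 4.44822 = 191.718 N
0.0336 kN × 1000 = 33.6 N
Sum: 13.337 + 191.718 + 33.6 = 238.655 N

239 N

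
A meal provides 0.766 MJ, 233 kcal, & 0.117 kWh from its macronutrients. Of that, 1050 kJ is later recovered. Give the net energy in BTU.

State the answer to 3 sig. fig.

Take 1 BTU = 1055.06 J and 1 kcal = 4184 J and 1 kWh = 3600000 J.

1050 BTU

0.766 MJ × 1000000 → 766000 J
233 kcal × 4184 → 974872 J
0.117 kWh × 3600000 → 421200 J
1050 kJ × 1000 → 1.05×10⁶ J
Net: 766000 + 974872 + 421200 − 1.05×10⁶ = 1.11207×10⁶ J
In BTU: 1.11207×10⁶ / 1055.06 = 1054.03 BTU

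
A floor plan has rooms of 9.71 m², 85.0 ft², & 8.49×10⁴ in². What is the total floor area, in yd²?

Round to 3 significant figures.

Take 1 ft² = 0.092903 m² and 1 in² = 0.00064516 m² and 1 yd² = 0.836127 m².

9.71 m² (already m²)
85.0 ft² × 0.092903 → 7.89676 m²
8.49×10⁴ in² × 0.00064516 → 54.7741 m²
Sum: 9.71 + 7.89676 + 54.7741 = 72.3809 m²
In yd²: 72.3809 / 0.836127 = 86.5669 yd²

86.6 yd²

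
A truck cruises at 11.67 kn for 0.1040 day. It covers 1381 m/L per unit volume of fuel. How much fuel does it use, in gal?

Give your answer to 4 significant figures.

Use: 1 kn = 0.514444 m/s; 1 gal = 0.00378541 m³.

10.32 gal

11.67 kn → 6.00356 m/s
0.1040 day → 8985.6 s
d = v × t = 6.00356 × 8985.6 = 53945.6 m
1381 m/L → 1.381×10⁶ m/m³
V = d / (distance per unit fuel) = 53945.6 / 1.381×10⁶ = 0.0390627 m³
In gal: 0.0390627 / 0.00378541 = 10.3193 gal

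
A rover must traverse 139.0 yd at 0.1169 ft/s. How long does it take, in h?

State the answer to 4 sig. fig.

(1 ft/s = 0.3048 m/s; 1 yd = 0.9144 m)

0.9909 h

139.0 yd × 0.9144 = 127.102 m
0.1169 ft/s × 0.3048 = 0.0356311 m/s
t = d / v = 127.102 m / 0.0356311 m/s = 3567.16 s
3567.16 s ÷ (3600 s/h) = 0.990878 h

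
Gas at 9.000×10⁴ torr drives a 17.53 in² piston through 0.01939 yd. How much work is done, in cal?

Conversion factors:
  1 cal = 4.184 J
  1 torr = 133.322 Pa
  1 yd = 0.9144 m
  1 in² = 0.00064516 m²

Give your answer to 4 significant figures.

9.000×10⁴ torr → 1.1999×10⁷ Pa
17.53 in² → 0.0113097 m²
F = P × A = 1.1999×10⁷ × 0.0113097 = 135705 N
0.01939 yd → 0.0177302 m
W = F × d = 135705 × 0.0177302 = 2406.08 J
In cal: 2406.08 / 4.184 = 575.067 cal

575.1 cal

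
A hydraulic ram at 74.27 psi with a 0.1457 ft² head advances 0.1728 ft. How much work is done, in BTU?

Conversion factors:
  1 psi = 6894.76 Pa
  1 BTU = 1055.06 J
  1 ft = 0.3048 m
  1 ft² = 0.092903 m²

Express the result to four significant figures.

74.27 psi → 512074 Pa
0.1457 ft² → 0.013536 m²
F = P × A = 512074 × 0.013536 = 6931.43 N
0.1728 ft → 0.0526694 m
W = F × d = 6931.43 × 0.0526694 = 365.074 J
In BTU: 365.074 / 1055.06 = 0.346022 BTU

0.3460 BTU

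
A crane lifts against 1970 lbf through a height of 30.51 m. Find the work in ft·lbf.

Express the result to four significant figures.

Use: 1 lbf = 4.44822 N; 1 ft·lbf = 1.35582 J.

1.972×10⁵ ft·lbf

1970 lbf × 4.44822 → 8762.99 N
W = F × d = 8762.99 N × 30.51 m = 267359 J
267359 J ÷ (1.35582 J/ft·lbf) = 197194 ft·lbf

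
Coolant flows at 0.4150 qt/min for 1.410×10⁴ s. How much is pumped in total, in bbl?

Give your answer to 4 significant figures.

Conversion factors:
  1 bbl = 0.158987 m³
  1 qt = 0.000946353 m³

0.5805 bbl

0.4150 qt/min → 6.54561×10⁻⁶ m³/s
V = Q × t = 6.54561×10⁻⁶ × 14100 = 0.0922931 m³
In bbl: 0.0922931 / 0.158987 = 0.580507 bbl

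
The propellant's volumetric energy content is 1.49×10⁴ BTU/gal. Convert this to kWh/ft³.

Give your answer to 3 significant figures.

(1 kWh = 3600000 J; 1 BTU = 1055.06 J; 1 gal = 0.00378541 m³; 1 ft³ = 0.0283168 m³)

32.7 kWh/ft³

1.49×10⁴ BTU/gal × 1055.06 J/BTU ÷ 0.00378541 m³/gal = 4.15289×10⁹ J/m³
4.15289×10⁹ J/m³ ÷ 3600000 J/kWh × 0.0283168 m³/ft³ = 32.6657 kWh/ft³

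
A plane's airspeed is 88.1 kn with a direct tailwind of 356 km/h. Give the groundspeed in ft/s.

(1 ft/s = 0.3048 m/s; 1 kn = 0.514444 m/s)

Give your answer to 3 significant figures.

88.1 kn × 0.514444 → 45.3225 m/s
356 km/h × (1/3.6) → 98.8889 m/s
Combined: 45.3225 + 98.8889 = 144.211 m/s
In ft/s: 144.211 / 0.3048 = 473.133 ft/s

473 ft/s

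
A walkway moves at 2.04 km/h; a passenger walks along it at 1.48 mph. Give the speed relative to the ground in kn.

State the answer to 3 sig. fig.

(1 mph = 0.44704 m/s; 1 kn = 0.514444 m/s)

2.39 kn

2.04 km/h × (1/3.6) → 0.566667 m/s
1.48 mph × 0.44704 → 0.661619 m/s
Combined: 0.566667 + 0.661619 = 1.22829 m/s
In kn: 1.22829 / 0.514444 = 2.38761 kn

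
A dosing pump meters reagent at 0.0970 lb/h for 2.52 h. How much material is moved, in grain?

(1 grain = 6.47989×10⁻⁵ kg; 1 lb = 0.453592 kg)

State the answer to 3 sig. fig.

1710 grain

0.0970 lb/h → 1.22218×10⁻⁵ kg/s
2.52 h → 9072 s
m = ṁ × t = 1.22218×10⁻⁵ × 9072 = 0.110876 kg
In grain: 0.110876 / 6.47989×10⁻⁵ = 1711.08 grain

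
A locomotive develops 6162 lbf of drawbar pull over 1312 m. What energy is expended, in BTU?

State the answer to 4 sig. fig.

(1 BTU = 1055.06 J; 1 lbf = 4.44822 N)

3.409×10⁴ BTU

6162 lbf × 4.44822 = 27409.9 N
W = F × d = 27409.9 N × 1312 m = 3.59618×10⁷ J
3.59618×10⁷ J ÷ (1055.06 J/BTU) = 34085.1 BTU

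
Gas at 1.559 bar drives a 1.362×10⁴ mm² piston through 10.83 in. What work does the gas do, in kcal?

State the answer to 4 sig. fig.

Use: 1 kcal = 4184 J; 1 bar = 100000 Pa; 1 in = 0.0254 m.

1.559 bar → 155900 Pa
1.362×10⁴ mm² → 0.01362 m²
F = P × A = 155900 × 0.01362 = 2123.36 N
10.83 in → 0.275082 m
W = F × d = 2123.36 × 0.275082 = 584.098 J
In kcal: 584.098 / 4184 = 0.139603 kcal

0.1396 kcal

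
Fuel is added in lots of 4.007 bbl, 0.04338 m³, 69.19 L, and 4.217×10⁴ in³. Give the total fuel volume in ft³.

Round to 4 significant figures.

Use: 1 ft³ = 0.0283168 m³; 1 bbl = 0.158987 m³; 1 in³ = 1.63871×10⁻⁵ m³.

4.007 bbl × 0.158987 = 0.637061 m³
0.04338 m³ (already m³)
69.19 L × 0.001 = 0.06919 m³
4.217×10⁴ in³ × 1.63871×10⁻⁵ = 0.691044 m³
Sum: 0.637061 + 0.04338 + 0.06919 + 0.691044 = 1.44068 m³
In ft³: 1.44068 / 0.0283168 = 50.8772 ft³

50.88 ft³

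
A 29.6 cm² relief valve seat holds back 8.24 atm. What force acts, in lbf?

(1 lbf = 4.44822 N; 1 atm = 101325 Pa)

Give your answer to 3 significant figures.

8.24 atm × 101325 → 834918 Pa
29.6 cm² × 0.0001 → 0.00296 m²
F = P × A = 834918 Pa × 0.00296 m² = 2471.36 N
2471.36 N ÷ (4.44822 N/lbf) = 555.584 lbf

556 lbf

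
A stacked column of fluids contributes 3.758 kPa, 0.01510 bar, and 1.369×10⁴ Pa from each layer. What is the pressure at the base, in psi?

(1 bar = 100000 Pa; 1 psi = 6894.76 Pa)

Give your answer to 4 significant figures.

3.758 kPa × 1000 = 3758 Pa
0.01510 bar × 100000 = 1510 Pa
1.369×10⁴ Pa (already Pa)
Total: 3758 + 1510 + 13690 = 18958 Pa
In psi: 18958 / 6894.76 = 2.74962 psi

2.750 psi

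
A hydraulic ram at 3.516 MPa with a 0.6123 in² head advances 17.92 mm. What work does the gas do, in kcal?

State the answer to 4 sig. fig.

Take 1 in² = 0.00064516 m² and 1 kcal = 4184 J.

3.516 MPa → 3.516×10⁶ Pa
0.6123 in² → 3.95031×10⁻⁴ m²
F = P × A = 3.516×10⁶ × 3.95031×10⁻⁴ = 1388.93 N
17.92 mm → 0.01792 m
W = F × d = 1388.93 × 0.01792 = 24.8896 J
In kcal: 24.8896 / 4184 = 0.00594876 kcal

0.005949 kcal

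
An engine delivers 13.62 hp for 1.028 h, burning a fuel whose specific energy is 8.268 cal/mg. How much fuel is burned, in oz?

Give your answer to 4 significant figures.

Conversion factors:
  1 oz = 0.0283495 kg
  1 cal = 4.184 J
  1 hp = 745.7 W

13.62 hp → 10156.4 W
1.028 h → 3700.8 s
E = P × t = 10156.4 × 3700.8 = 3.75868×10⁷ J
8.268 cal/mg → 3.45933×10⁷ J/kg
m = E / e_s = 3.75868×10⁷ / 3.45933×10⁷ = 1.08653 kg
In oz: 1.08653 / 0.0283495 = 38.3262 oz

38.33 oz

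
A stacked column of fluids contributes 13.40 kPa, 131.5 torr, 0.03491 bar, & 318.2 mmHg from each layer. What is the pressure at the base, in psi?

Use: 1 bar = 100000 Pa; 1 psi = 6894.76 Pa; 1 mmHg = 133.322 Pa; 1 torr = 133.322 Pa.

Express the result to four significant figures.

11.15 psi

13.40 kPa × 1000 = 13400 Pa
131.5 torr × 133.322 = 17531.8 Pa
0.03491 bar × 100000 = 3491 Pa
318.2 mmHg × 133.322 = 42423.1 Pa
Total: 13400 + 17531.8 + 3491 + 42423.1 = 76845.9 Pa
In psi: 76845.9 / 6894.76 = 11.1456 psi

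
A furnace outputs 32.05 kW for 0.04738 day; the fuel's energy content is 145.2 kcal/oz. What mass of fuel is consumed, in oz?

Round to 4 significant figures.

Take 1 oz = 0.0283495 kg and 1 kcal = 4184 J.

216.0 oz

32.05 kW → 32050 W
0.04738 day → 4093.63 s
E = P × t = 32050 × 4093.63 = 1.31201×10⁸ J
145.2 kcal/oz → 2.14295×10⁷ J/kg
m = E / e_s = 1.31201×10⁸ / 2.14295×10⁷ = 6.12245 kg
In oz: 6.12245 / 0.0283495 = 215.963 oz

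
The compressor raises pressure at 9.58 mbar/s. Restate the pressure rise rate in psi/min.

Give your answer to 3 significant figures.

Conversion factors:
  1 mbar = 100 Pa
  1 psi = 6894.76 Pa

8.34 psi/min

9.58 mbar/s × 100 Pa/mbar = 958 Pa/s
958 Pa/s ÷ 6894.76 Pa/psi × 60 s/min = 8.33677 psi/min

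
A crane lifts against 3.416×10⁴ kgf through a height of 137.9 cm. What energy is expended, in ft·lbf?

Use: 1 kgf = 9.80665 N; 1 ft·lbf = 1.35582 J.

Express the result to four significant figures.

3.416×10⁴ kgf × 9.80665 → 334995 N
137.9 cm × 0.01 → 1.379 m
W = F × d = 334995 N × 1.379 m = 461958 J
461958 J ÷ (1.35582 J/ft·lbf) = 340722 ft·lbf

3.407×10⁵ ft·lbf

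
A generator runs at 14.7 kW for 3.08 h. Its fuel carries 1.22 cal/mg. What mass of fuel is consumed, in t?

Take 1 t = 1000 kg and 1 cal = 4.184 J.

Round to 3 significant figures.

14.7 kW → 14700 W
3.08 h → 11088 s
E = P × t = 14700 × 11088 = 1.62994×10⁸ J
1.22 cal/mg → 5.10448×10⁶ J/kg
m = E / e_s = 1.62994×10⁸ / 5.10448×10⁶ = 31.9316 kg
In t: 31.9316 / 1000 = 0.0319316 t

0.0319 t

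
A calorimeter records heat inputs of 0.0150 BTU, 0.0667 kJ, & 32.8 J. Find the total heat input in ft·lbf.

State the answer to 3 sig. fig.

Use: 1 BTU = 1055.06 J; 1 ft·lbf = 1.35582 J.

85.1 ft·lbf

0.0150 BTU × 1055.06 = 15.8259 J
0.0667 kJ × 1000 = 66.7 J
32.8 J (already J)
Sum: 15.8259 + 66.7 + 32.8 = 115.326 J
In ft·lbf: 115.326 / 1.35582 = 85.06 ft·lbf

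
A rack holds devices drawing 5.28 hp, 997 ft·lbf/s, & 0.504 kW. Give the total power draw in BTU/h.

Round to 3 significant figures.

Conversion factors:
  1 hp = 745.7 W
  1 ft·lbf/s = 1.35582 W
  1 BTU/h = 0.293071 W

5.28 hp × 745.7 → 3937.3 W
997 ft·lbf/s × 1.35582 → 1351.75 W
0.504 kW × 1000 → 504 W
Sum: 3937.3 + 1351.75 + 504 = 5793.05 W
In BTU/h: 5793.05 / 0.293071 = 19766.7 BTU/h

1.98×10⁴ BTU/h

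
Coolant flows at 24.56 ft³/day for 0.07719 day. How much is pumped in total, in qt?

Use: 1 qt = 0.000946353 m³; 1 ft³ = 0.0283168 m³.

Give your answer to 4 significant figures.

56.73 qt

24.56 ft³/day → 8.04931×10⁻⁶ m³/s
0.07719 day → 6669.22 s
V = Q × t = 8.04931×10⁻⁶ × 6669.22 = 0.0536826 m³
In qt: 0.0536826 / 0.000946353 = 56.7258 qt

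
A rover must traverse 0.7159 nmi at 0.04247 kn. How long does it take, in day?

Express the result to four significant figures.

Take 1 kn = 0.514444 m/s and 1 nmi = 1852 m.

0.7159 nmi × 1852 = 1325.85 m
0.04247 kn × 0.514444 = 0.0218484 m/s
t = d / v = 1325.85 m / 0.0218484 m/s = 60684.1 s
60684.1 s ÷ (86400 s/day) = 0.702362 day

0.7024 day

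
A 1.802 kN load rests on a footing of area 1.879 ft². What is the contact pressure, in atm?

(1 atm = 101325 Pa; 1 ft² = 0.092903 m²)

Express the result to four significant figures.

1.802 kN × 1000 → 1802 N
1.879 ft² × 0.092903 → 0.174565 m²
P = F / A = 1802 N / 0.174565 m² = 10322.8 Pa
10322.8 Pa ÷ (101325 Pa/atm) = 0.101878 atm

0.1019 atm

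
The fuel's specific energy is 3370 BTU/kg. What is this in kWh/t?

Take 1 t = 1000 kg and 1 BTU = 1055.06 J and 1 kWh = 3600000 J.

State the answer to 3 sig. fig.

988 kWh/t

3370 BTU/kg × 1055.06 J/BTU = 3.55555×10⁶ J/kg
3.55555×10⁶ J/kg ÷ 3600000 J/kWh × 1000 kg/t = 987.653 kWh/t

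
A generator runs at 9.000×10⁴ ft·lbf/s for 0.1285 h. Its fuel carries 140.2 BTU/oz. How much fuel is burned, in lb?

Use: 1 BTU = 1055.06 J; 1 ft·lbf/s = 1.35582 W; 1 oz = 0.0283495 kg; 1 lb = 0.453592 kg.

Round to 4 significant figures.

23.85 lb

9.000×10⁴ ft·lbf/s → 122024 W
0.1285 h → 462.6 s
E = P × t = 122024 × 462.6 = 5.64483×10⁷ J
140.2 BTU/oz → 5.21771×10⁶ J/kg
m = E / e_s = 5.64483×10⁷ / 5.21771×10⁶ = 10.8186 kg
In lb: 10.8186 / 0.453592 = 23.8509 lb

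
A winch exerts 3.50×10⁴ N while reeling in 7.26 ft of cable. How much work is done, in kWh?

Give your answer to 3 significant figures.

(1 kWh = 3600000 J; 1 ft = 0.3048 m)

0.0215 kWh

7.26 ft × 0.3048 → 2.21285 m
W = F × d = 35000 N × 2.21285 m = 77449.8 J
77449.8 J ÷ (3600000 J/kWh) = 0.0215138 kWh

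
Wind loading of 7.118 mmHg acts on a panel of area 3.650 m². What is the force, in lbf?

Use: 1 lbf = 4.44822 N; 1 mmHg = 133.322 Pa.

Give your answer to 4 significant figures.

7.118 mmHg × 133.322 → 948.986 Pa
F = P × A = 948.986 Pa × 3.65 m² = 3463.8 N
3463.8 N ÷ (4.44822 N/lbf) = 778.693 lbf

778.7 lbf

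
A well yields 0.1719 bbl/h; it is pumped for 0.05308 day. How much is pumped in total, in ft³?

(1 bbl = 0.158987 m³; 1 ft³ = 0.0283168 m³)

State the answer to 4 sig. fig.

0.1719 bbl/h → 7.59163×10⁻⁶ m³/s
0.05308 day → 4586.11 s
V = Q × t = 7.59163×10⁻⁶ × 4586.11 = 0.0348161 m³
In ft³: 0.0348161 / 0.0283168 = 1.22952 ft³

1.230 ft³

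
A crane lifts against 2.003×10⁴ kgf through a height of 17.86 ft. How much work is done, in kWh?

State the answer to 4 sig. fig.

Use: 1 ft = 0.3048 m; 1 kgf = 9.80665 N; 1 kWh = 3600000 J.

2.003×10⁴ kgf × 9.80665 = 196427 N
17.86 ft × 0.3048 = 5.44373 m
W = F × d = 196427 N × 5.44373 m = 1.0693×10⁶ J
1.0693×10⁶ J ÷ (3600000 J/kWh) = 0.297028 kWh

0.2970 kWh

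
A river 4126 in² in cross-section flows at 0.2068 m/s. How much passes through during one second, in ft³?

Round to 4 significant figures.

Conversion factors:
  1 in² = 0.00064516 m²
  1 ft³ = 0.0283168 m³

4126 in² × 0.00064516 = 2.66193 m²
V = v × A × t = 0.2068 m/s × 2.66193 m² × 1 s = 0.550487 m³
0.550487 m³ ÷ (0.0283168 m³/ft³) = 19.4403 ft³

19.44 ft³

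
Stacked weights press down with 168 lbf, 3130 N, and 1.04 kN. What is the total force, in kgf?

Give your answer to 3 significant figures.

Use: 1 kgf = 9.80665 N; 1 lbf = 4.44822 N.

168 lbf × 4.44822 = 747.301 N
3130 N (already N)
1.04 kN × 1000 = 1040 N
Sum: 747.301 + 3130 + 1040 = 4917.3 N
In kgf: 4917.3 / 9.80665 = 501.425 kgf

501 kgf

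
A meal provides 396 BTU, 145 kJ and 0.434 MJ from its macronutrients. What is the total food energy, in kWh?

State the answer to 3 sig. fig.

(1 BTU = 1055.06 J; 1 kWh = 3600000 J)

396 BTU × 1055.06 → 417804 J
145 kJ × 1000 → 145000 J
0.434 MJ × 1000000 → 434000 J
Sum: 417804 + 145000 + 434000 = 996804 J
In kWh: 996804 / 3600000 = 0.27689 kWh

0.277 kWh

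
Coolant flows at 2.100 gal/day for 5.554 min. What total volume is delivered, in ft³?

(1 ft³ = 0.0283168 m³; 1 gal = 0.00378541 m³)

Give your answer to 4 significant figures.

0.001083 ft³

2.100 gal/day → 9.20065×10⁻⁸ m³/s
5.554 min → 333.24 s
V = Q × t = 9.20065×10⁻⁸ × 333.24 = 3.06602×10⁻⁵ m³
In ft³: 3.06602×10⁻⁵ / 0.0283168 = 0.00108276 ft³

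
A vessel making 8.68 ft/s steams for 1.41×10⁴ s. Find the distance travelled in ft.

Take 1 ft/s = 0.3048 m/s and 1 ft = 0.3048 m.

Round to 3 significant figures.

1.22×10⁵ ft

8.68 ft/s × 0.3048 → 2.64566 m/s
d = v × t = 2.64566 m/s × 14100 s = 37303.8 m
37303.8 m ÷ (0.3048 m/ft) = 122388 ft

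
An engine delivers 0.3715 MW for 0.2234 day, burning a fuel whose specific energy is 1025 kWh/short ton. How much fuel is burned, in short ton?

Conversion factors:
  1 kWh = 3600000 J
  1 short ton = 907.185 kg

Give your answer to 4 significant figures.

0.3715 MW → 371500 W
0.2234 day → 19301.8 s
E = P × t = 371500 × 19301.8 = 7.17062×10⁹ J
1025 kWh/short ton → 4.06753×10⁶ J/kg
m = E / e_s = 7.17062×10⁹ / 4.06753×10⁶ = 1762.89 kg
In short ton: 1762.89 / 907.185 = 1.94325 short ton

1.943 short ton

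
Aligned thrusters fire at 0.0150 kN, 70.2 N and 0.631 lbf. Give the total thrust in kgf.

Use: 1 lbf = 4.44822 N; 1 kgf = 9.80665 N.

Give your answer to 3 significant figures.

8.97 kgf

0.0150 kN × 1000 = 15 N
70.2 N (already N)
0.631 lbf × 4.44822 = 2.80683 N
Combined: 15 + 70.2 + 2.80683 = 88.0068 N
In kgf: 88.0068 / 9.80665 = 8.9742 kgf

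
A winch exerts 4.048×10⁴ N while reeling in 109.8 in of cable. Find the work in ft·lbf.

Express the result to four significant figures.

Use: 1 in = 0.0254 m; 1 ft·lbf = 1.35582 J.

109.8 in × 0.0254 = 2.78892 m
W = F × d = 40480 N × 2.78892 m = 112895 J
112895 J ÷ (1.35582 J/ft·lbf) = 83267 ft·lbf

8.327×10⁴ ft·lbf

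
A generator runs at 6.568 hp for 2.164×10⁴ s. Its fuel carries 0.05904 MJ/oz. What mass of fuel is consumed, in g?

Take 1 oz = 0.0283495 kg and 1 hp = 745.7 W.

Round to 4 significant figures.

6.568 hp → 4897.76 W
E = P × t = 4897.76 × 21640 = 1.05988×10⁸ J
0.05904 MJ/oz → 2.08258×10⁶ J/kg
m = E / e_s = 1.05988×10⁸ / 2.08258×10⁶ = 50.8926 kg
In g: 50.8926 / 0.001 = 50892.6 g

5.089×10⁴ g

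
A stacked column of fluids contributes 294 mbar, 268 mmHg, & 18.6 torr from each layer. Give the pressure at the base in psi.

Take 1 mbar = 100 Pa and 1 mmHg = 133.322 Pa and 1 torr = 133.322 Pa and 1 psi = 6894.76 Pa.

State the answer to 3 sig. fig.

9.81 psi

294 mbar × 100 = 29400 Pa
268 mmHg × 133.322 = 35730.3 Pa
18.6 torr × 133.322 = 2479.79 Pa
Total: 29400 + 35730.3 + 2479.79 = 67610.1 Pa
In psi: 67610.1 / 6894.76 = 9.80601 psi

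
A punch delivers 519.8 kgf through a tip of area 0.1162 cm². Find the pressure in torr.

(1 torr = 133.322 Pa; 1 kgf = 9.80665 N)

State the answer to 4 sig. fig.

3.290×10⁶ torr

519.8 kgf × 9.80665 = 5097.5 N
0.1162 cm² × 0.0001 = 1.162×10⁻⁵ m²
P = F / A = 5097.5 N / 1.162×10⁻⁵ m² = 4.38683×10⁸ Pa
4.38683×10⁸ Pa ÷ (133.322 Pa/torr) = 3.2904×10⁶ torr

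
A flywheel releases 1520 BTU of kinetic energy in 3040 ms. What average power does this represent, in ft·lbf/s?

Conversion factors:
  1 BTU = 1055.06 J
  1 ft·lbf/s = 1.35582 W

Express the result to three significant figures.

1520 BTU × 1055.06 = 1.60369×10⁶ J
3040 ms × 0.001 = 3.04 s
P = E / t = 1.60369×10⁶ J / 3.04 s = 527530 W
527530 W ÷ (1.35582 W/ft·lbf/s) = 389086 ft·lbf/s

3.89×10⁵ ft·lbf/s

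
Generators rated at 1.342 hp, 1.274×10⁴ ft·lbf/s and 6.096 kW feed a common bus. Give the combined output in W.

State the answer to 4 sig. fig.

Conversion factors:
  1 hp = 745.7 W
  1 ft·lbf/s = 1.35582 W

1.342 hp × 745.7 → 1000.73 W
1.274×10⁴ ft·lbf/s × 1.35582 → 17273.1 W
6.096 kW × 1000 → 6096 W
Total: 1000.73 + 17273.1 + 6096 = 24369.8 W

2.437×10⁴ W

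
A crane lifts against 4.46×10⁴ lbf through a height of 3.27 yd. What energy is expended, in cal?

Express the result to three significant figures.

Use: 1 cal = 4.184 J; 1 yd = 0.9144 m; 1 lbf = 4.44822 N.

4.46×10⁴ lbf × 4.44822 = 198391 N
3.27 yd × 0.9144 = 2.99009 m
W = F × d = 198391 N × 2.99009 m = 593207 J
593207 J ÷ (4.184 J/cal) = 141780 cal

1.42×10⁵ cal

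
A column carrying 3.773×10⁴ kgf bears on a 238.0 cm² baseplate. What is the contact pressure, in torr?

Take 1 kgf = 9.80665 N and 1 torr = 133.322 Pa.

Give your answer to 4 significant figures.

3.773×10⁴ kgf × 9.80665 → 370005 N
238.0 cm² × 0.0001 → 0.0238 m²
P = F / A = 370005 N / 0.0238 m² = 1.55464×10⁷ Pa
1.55464×10⁷ Pa ÷ (133.322 Pa/torr) = 116608 torr

1.166×10⁵ torr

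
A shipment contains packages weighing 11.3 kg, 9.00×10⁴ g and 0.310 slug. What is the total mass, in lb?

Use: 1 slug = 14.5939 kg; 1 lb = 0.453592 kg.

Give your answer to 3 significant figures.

233 lb

11.3 kg (already kg)
9.00×10⁴ g × 0.001 = 90 kg
0.310 slug × 14.5939 = 4.52411 kg
Sum: 11.3 + 90 + 4.52411 = 105.824 kg
In lb: 105.824 / 0.453592 = 233.302 lb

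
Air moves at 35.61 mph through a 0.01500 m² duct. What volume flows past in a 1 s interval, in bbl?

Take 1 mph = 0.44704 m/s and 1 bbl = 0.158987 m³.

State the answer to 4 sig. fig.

35.61 mph × 0.44704 = 15.9191 m/s
V = v × A × t = 15.9191 m/s × 0.015 m² × 1 s = 0.238786 m³
0.238786 m³ ÷ (0.158987 m³/bbl) = 1.50192 bbl

1.502 bbl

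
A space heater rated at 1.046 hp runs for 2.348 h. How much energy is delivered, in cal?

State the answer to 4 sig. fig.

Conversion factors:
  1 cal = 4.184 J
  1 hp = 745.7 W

1.046 hp × 745.7 = 780.002 W
2.348 h × 3600 = 8452.8 s
E = P × t = 780.002 W × 8452.8 s = 6.5932×10⁶ J
6.5932×10⁶ J ÷ (4.184 J/cal) = 1.57581×10⁶ cal

1.576×10⁶ cal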